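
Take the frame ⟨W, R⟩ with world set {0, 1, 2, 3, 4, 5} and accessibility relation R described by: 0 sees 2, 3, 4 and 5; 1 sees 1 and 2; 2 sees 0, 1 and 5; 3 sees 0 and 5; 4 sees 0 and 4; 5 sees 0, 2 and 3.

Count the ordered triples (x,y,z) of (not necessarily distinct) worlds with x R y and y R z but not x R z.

Enumerating: (0,2,0), (0,2,1), (0,3,0), (0,4,0), (0,5,0), (1,2,0), (1,2,5), (2,0,2), (2,0,3), (2,0,4), (2,1,2), (2,5,2), … and 14 more.
Total: 26.

26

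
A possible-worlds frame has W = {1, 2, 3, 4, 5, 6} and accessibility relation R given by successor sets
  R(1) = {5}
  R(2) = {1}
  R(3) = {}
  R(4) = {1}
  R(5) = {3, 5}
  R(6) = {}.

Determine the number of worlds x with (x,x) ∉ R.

5

Enumerating: 1, 2, 3, 4, 6.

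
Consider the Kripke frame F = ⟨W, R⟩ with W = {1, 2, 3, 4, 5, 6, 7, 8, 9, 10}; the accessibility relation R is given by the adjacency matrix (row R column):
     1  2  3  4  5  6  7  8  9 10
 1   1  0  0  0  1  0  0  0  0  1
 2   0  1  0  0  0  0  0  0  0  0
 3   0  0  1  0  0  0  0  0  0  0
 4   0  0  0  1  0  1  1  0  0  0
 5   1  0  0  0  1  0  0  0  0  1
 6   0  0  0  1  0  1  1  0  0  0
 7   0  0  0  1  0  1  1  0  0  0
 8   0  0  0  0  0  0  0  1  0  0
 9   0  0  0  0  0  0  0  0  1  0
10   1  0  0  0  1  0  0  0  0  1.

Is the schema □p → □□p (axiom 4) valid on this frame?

Axiom 4 corresponds to the accessibility relation being transitive.
Transitive: yes — every two-step R-path is closed by a direct edge.

Yes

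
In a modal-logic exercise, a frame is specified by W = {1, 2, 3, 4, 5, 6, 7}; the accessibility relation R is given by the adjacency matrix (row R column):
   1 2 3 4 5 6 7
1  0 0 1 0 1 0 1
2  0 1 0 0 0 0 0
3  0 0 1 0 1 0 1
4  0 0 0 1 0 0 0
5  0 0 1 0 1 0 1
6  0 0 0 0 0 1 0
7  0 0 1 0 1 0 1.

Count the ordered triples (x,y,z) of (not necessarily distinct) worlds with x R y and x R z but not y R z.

0

R is Euclidean; there are no such tuples.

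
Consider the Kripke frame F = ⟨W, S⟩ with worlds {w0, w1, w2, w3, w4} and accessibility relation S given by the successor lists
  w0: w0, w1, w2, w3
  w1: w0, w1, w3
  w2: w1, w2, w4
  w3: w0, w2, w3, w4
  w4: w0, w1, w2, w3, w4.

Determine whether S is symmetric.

No

Symmetric: no — w0 S w2 but not w2 S w0.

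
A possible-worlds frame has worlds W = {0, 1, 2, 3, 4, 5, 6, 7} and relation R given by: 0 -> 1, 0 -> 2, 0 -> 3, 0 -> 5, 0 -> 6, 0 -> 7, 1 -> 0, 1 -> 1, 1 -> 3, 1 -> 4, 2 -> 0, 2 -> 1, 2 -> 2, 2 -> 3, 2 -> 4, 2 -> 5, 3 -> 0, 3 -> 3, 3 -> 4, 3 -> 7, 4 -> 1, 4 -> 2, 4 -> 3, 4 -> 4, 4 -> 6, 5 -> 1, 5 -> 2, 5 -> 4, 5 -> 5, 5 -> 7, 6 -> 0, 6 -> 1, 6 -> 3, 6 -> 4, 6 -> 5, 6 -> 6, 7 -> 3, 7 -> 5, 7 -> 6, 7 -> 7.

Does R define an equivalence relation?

No

Reflexive: no — 0 is not related to itself.
Symmetric: no — 0 R 5 but not 5 R 0.
Transitive: no — 0 R 1 and 1 R 4, but not 0 R 4.
So R is not an equivalence relation.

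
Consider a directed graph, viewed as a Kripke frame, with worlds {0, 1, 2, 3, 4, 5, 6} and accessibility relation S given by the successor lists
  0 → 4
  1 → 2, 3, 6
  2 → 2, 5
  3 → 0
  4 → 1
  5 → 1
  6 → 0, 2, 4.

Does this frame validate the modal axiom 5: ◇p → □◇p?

By correspondence theory, 5 is valid on a frame iff S is Euclidean.
Euclidean: no — 1 S 2 and 1 S 3, but not 2 S 3.

No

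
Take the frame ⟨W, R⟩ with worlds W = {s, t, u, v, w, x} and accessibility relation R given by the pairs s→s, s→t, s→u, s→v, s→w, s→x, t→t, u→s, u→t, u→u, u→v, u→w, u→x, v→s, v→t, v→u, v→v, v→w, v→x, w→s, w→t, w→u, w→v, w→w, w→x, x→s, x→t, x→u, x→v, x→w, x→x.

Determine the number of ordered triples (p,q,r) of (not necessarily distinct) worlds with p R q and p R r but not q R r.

25

Enumerating: (s,t,s), (s,t,u), (s,t,v), (s,t,w), (s,t,x), (u,t,s), (u,t,u), (u,t,v), (u,t,w), (u,t,x), (v,t,s), (v,t,u), … and 13 more.
Total: 25.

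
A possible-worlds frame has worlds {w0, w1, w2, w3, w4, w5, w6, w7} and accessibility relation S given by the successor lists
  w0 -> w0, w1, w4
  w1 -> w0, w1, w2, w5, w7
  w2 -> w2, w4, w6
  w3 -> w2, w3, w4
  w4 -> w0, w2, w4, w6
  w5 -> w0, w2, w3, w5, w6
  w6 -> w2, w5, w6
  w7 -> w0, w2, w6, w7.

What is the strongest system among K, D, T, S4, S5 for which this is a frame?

T

Serial (axiom D): yes — every world has a successor (e.g. w0 S w0).
Reflexive (axiom T): yes — every world is S-related to itself.
Transitive (axiom 4): no — w0 S w1 and w1 S w2, but not w0 S w2.
Euclidean (axiom 5): no — w0 S w1 and w0 S w4, but not w1 S w4.
So F validates K, D, T; S4 would additionally require S to be transitive. The strongest is T.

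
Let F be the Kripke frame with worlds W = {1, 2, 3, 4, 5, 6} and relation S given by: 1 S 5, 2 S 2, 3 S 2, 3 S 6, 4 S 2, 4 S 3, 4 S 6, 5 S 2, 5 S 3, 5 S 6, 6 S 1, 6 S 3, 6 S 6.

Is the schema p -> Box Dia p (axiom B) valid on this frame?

Axiom B corresponds to the accessibility relation being symmetric.
Symmetric: no — 1 S 5 but not 5 S 1.

No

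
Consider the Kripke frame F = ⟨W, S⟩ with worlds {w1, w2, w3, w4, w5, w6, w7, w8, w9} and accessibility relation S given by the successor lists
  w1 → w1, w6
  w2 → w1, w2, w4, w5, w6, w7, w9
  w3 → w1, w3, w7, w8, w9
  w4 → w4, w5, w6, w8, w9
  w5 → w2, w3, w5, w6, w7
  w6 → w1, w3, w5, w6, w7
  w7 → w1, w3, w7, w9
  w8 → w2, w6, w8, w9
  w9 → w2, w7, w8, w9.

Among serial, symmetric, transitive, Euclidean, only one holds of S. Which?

serial

Serial: yes — every world has a successor (e.g. w1 S w1).
Symmetric: no — w2 S w1 but not w1 S w2.
Transitive: no — w1 S w6 and w6 S w3, but not w1 S w3.
Euclidean: no — w2 S w1 and w2 S w4, but not w1 S w4.
Only serial holds.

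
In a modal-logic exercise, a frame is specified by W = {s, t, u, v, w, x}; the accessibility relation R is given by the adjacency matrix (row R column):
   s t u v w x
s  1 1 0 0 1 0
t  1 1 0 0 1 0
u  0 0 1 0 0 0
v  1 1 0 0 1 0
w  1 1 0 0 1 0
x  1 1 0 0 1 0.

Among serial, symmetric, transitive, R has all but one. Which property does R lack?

Serial: yes — every world has a successor (e.g. s R s).
Symmetric: no — v R s but not s R v.
Transitive: yes — every two-step R-path is closed by a direct edge.
Only symmetric fails.

symmetric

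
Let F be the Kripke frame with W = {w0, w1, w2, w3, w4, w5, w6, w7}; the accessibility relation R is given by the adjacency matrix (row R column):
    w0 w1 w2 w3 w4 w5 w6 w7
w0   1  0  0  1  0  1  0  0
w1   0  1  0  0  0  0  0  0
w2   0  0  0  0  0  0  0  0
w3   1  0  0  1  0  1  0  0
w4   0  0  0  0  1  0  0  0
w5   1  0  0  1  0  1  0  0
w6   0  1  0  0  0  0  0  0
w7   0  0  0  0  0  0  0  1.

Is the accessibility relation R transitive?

Yes

Transitive: yes — every two-step R-path is closed by a direct edge.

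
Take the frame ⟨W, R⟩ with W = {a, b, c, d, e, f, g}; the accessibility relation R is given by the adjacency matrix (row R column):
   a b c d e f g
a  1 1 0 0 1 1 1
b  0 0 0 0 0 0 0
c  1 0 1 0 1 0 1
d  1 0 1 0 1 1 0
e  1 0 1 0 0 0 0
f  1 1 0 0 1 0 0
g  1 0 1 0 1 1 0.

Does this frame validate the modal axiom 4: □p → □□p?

No

By correspondence theory, 4 is valid on a frame iff R is transitive.
Transitive: no — a R e and e R c, but not a R c.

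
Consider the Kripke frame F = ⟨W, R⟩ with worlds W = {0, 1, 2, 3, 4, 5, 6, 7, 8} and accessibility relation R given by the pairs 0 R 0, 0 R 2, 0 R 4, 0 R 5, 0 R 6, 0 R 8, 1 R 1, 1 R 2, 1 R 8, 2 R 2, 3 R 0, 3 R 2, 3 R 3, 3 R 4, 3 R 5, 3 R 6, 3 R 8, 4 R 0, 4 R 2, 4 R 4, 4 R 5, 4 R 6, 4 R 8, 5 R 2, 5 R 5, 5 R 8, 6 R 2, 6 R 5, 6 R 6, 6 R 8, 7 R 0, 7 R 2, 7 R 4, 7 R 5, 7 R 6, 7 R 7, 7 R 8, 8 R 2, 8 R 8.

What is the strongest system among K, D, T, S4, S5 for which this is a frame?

S4

Serial (axiom D): yes — every world has a successor (e.g. 0 R 0).
Reflexive (axiom T): yes — every world is R-related to itself.
Transitive (axiom 4): yes — every two-step R-path is closed by a direct edge.
Euclidean (axiom 5): no — 0 R 2 and 0 R 4, but not 2 R 4.
So F validates K, D, T, S4; S5 would additionally require R to be Euclidean. The strongest is S4.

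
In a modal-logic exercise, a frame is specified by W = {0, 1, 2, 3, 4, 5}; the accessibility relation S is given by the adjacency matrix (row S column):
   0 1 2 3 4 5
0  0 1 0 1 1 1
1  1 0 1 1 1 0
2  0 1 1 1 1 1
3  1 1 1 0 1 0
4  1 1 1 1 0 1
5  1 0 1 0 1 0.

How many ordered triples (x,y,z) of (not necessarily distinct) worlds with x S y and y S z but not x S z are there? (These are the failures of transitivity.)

40

Enumerating: (0,1,0), (0,1,2), (0,3,0), (0,3,2), (0,4,0), (0,4,2), (0,5,0), (0,5,2), (1,0,1), (1,0,5), (1,2,1), (1,2,5), … and 28 more.
Total: 40.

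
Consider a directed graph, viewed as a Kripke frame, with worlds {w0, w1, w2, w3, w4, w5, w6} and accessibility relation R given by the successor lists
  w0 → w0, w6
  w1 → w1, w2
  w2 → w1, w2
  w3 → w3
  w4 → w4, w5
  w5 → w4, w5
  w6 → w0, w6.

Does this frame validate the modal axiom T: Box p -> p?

Yes

By correspondence theory, T is valid on a frame iff R is reflexive.
Reflexive: yes — every world is R-related to itself.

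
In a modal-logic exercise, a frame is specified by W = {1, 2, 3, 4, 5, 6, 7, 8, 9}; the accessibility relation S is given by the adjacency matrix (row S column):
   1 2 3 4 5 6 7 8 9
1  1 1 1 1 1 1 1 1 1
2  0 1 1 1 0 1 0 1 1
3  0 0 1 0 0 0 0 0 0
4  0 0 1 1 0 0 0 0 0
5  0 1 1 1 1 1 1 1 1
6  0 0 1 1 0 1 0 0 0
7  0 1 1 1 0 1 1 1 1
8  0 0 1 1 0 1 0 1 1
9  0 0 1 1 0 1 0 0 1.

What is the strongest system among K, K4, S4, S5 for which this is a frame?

S4

Transitive (axiom 4): yes — every two-step S-path is closed by a direct edge.
Reflexive (axiom T): yes — every world is S-related to itself.
Euclidean (axiom 5): no — 1 S 2 and 1 S 5, but not 2 S 5.
So F validates K, K4, S4; S5 would additionally require S to be Euclidean. The strongest is S4.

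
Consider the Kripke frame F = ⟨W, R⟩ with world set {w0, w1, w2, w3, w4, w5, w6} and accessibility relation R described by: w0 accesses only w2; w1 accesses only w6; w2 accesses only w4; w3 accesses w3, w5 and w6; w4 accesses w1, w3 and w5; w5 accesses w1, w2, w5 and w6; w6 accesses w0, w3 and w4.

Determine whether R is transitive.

No

Transitive: no — w0 R w2 and w2 R w4, but not w0 R w4.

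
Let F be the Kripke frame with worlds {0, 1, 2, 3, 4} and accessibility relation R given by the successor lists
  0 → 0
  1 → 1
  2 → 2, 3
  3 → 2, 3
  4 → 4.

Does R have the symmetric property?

Yes

Symmetric: yes — every pair in R has its reverse in R.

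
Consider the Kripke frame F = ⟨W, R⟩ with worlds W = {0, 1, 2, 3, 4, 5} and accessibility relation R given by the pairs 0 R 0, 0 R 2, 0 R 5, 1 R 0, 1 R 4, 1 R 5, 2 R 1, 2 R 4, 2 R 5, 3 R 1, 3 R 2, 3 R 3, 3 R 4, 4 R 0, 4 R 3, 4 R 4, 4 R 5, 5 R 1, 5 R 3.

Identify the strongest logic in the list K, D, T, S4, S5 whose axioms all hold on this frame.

D

Serial (axiom D): yes — every world has a successor (e.g. 0 R 0).
Reflexive (axiom T): no — 1 is not related to itself.
Transitive (axiom 4): no — 0 R 2 and 2 R 1, but not 0 R 1.
Euclidean (axiom 5): no — 0 R 5 and 0 R 2, but not 5 R 2.
So F validates K, D; T would additionally require R to be reflexive. The strongest is D.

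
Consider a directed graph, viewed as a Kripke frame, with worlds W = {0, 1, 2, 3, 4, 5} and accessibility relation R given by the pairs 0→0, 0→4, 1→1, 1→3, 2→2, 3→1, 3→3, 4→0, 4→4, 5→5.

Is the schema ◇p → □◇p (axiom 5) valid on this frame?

The schema 5 characterises exactly the Euclidean frames.
Euclidean: yes — any two successors of a common world are R-related.

Yes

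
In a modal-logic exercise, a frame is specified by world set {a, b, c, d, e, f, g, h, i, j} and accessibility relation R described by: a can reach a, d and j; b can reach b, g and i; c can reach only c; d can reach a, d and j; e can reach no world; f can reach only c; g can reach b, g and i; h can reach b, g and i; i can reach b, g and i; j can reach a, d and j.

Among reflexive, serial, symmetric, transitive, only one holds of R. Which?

transitive

Reflexive: no — e is not related to itself.
Serial: no — e has no R-successor.
Symmetric: no — f R c but not c R f.
Transitive: yes — every two-step R-path is closed by a direct edge.
Only transitive holds.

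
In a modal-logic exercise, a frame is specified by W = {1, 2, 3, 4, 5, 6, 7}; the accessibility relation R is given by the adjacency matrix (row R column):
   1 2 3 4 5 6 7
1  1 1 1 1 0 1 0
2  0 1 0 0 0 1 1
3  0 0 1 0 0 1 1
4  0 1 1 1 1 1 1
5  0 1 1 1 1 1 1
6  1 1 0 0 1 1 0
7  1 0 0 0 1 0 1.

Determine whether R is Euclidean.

No

Euclidean: no — 1 R 2 and 1 R 3, but not 2 R 3.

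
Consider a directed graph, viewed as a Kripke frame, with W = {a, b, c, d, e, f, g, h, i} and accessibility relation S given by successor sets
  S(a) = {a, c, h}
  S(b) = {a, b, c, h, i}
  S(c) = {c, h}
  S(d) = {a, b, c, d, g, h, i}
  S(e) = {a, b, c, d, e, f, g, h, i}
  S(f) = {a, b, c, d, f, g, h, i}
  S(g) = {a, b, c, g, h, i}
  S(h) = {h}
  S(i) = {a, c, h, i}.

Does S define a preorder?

Yes

Reflexive: yes — every world is S-related to itself.
Transitive: yes — every two-step S-path is closed by a direct edge.
So S is a preorder.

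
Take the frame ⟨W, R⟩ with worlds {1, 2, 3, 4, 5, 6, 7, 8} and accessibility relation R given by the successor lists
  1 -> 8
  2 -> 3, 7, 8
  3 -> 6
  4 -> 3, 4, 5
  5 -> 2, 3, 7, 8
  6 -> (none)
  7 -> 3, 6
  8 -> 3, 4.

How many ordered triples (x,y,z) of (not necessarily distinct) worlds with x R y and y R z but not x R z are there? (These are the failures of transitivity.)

Enumerating: (1,8,3), (1,8,4), (2,3,6), (2,7,6), (2,8,4), (4,3,6), (4,5,2), (4,5,7), (4,5,8), (5,3,6), (5,7,6), (5,8,4), (8,3,6), (8,4,5).

14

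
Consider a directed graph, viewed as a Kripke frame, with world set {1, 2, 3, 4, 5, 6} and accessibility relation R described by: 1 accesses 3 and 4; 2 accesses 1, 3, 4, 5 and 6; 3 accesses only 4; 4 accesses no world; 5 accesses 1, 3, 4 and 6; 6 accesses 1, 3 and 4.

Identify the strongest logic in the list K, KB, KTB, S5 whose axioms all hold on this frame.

Symmetric (axiom B): no — 1 R 3 but not 3 R 1.
Reflexive (axiom T): no — 1 is not related to itself.
Euclidean (axiom 5): no — 1 R 4 and 1 R 3, but not 4 R 3.
So F validates K; KB would additionally require R to be symmetric. The strongest is K.

K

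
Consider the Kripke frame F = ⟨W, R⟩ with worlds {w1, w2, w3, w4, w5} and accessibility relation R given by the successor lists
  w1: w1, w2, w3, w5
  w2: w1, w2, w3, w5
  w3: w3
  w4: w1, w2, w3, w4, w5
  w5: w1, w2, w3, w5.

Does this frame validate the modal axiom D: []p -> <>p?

Yes

Axiom D corresponds to the accessibility relation being serial.
Serial: yes — every world has a successor (e.g. w1 R w1).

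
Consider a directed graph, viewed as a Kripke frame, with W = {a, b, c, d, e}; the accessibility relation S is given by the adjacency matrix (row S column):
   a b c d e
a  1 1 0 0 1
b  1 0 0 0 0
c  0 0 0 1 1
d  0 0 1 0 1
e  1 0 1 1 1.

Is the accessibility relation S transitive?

No

Transitive: no — a S e and e S c, but not a S c.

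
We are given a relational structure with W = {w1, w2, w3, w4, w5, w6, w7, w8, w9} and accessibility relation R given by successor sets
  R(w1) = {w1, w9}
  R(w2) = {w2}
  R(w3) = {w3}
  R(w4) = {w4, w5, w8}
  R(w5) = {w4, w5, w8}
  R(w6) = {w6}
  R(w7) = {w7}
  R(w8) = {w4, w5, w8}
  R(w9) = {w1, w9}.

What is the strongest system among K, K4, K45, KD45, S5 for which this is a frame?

S5

Transitive (axiom 4): yes — every two-step R-path is closed by a direct edge.
Euclidean (axiom 5): yes — any two successors of a common world are R-related.
Serial (axiom D): yes — every world has a successor (e.g. w1 R w1).
Reflexive (axiom T): yes — every world is R-related to itself.
So F validates K, K4, K45, KD45, S5. The strongest is S5.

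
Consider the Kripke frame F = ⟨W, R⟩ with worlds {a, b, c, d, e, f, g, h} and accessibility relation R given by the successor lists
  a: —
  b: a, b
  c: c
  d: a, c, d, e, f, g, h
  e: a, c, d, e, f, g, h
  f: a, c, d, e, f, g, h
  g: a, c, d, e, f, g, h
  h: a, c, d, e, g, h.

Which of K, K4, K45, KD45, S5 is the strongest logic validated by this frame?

K

Transitive (axiom 4): no — h R d and d R f, but not h R f.
Euclidean (axiom 5): no — d R a and d R c, but not a R c.
Serial (axiom D): no — a has no R-successor.
Reflexive (axiom T): no — a is not related to itself.
So F validates K; K4 would additionally require R to be transitive. The strongest is K.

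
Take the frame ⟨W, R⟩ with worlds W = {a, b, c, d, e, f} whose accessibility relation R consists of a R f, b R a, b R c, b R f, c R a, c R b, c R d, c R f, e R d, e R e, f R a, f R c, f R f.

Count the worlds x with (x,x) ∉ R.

4

Enumerating: a, b, c, d.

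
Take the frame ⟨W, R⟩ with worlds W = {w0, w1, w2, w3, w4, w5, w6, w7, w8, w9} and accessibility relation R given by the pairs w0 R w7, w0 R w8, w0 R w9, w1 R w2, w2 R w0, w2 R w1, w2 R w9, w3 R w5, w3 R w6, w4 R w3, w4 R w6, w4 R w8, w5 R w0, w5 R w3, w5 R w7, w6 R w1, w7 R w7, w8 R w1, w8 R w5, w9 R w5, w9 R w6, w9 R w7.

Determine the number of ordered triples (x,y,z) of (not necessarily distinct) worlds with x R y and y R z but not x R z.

Enumerating: (w0,w8,w1), (w0,w8,w5), (w0,w9,w5), (w0,w9,w6), (w1,w2,w0), (w1,w2,w1), (w1,w2,w9), (w2,w0,w7), (w2,w0,w8), (w2,w1,w2), (w2,w9,w5), (w2,w9,w6), … and 21 more.
Total: 33.

33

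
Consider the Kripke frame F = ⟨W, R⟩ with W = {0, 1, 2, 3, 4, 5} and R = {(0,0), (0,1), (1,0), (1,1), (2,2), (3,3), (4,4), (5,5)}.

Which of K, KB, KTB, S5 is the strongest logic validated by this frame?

Symmetric (axiom B): yes — every pair in R has its reverse in R.
Reflexive (axiom T): yes — every world is R-related to itself.
Euclidean (axiom 5): yes — any two successors of a common world are R-related.
So F validates K, KB, KTB, S5. The strongest is S5.

S5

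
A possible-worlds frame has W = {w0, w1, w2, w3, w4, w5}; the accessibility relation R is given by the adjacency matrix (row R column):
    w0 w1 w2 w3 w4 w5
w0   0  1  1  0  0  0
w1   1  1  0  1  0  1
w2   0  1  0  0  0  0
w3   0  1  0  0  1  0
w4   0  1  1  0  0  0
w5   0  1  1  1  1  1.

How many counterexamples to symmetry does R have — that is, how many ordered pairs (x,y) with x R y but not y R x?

8

Enumerating: (w0,w2), (w2,w1), (w3,w4), (w4,w1), (w4,w2), (w5,w2), (w5,w3), (w5,w4).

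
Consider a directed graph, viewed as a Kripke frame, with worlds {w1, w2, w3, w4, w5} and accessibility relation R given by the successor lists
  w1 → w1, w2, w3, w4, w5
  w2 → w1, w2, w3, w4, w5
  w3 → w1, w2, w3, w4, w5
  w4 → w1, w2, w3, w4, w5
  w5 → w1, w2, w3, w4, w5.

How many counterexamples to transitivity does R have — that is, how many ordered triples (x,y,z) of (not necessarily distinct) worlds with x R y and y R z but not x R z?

R is transitive; there are no such tuples.

0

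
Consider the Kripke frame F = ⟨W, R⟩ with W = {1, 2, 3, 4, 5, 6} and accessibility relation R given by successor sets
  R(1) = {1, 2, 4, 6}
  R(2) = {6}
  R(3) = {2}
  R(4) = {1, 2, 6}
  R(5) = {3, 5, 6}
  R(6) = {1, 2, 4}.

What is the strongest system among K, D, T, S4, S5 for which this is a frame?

Serial (axiom D): yes — every world has a successor (e.g. 1 R 1).
Reflexive (axiom T): no — 2 is not related to itself.
Transitive (axiom 4): no — 2 R 6 and 6 R 1, but not 2 R 1.
Euclidean (axiom 5): no — 1 R 2 and 1 R 4, but not 2 R 4.
So F validates K, D; T would additionally require R to be reflexive. The strongest is D.

D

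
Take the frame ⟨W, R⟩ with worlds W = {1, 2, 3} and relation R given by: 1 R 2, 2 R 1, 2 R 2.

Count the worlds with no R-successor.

Enumerating: 3.

1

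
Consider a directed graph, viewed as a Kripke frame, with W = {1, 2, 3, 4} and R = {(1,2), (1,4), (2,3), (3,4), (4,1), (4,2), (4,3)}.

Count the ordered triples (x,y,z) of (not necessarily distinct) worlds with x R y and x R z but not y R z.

Enumerating: (1,2,2), (1,2,4), (1,4,4), (2,3,3), (3,4,4), (4,1,1), (4,1,3), (4,2,1), (4,2,2), (4,3,1), (4,3,2), (4,3,3).

12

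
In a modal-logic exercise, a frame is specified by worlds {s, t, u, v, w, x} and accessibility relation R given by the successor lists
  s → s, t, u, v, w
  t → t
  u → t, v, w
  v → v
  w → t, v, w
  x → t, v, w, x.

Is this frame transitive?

Yes

Transitive: yes — every two-step R-path is closed by a direct edge.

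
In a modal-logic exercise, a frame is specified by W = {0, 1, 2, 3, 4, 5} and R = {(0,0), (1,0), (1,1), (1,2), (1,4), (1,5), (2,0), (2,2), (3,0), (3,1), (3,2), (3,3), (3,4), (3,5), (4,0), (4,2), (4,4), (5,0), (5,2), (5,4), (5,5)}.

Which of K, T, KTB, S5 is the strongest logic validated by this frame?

Reflexive (axiom T): yes — every world is R-related to itself.
Symmetric (axiom B): no — 1 R 0 but not 0 R 1.
Euclidean (axiom 5): no — 1 R 0 and 1 R 2, but not 0 R 2.
So F validates K, T; KTB would additionally require R to be symmetric. The strongest is T.

T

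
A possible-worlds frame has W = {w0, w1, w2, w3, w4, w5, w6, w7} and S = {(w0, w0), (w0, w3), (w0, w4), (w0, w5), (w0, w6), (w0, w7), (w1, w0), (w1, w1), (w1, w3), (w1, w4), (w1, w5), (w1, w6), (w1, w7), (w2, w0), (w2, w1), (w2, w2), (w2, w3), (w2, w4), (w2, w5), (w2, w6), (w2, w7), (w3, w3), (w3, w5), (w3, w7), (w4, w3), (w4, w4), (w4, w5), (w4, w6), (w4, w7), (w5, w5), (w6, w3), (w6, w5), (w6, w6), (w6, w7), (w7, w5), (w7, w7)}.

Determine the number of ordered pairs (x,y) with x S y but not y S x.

28

Enumerating: (w0,w3), (w0,w4), (w0,w5), (w0,w6), (w0,w7), (w1,w0), (w1,w3), (w1,w4), (w1,w5), (w1,w6), (w1,w7), (w2,w0), … and 16 more.
Total: 28.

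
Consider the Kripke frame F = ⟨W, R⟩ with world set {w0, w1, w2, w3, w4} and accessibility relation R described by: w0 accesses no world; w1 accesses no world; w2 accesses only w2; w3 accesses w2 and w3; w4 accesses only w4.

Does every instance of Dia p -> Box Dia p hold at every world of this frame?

No

Axiom 5 corresponds to the accessibility relation being Euclidean.
Euclidean: no — w3 R w2 and w3 R w3, but not w2 R w3.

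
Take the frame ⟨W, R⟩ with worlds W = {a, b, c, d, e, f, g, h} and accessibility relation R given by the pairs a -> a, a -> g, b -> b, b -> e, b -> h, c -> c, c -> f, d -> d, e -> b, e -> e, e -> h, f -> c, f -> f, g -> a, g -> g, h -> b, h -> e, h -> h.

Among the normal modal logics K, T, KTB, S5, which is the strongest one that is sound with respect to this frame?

Reflexive (axiom T): yes — every world is R-related to itself.
Symmetric (axiom B): yes — every pair in R has its reverse in R.
Euclidean (axiom 5): yes — any two successors of a common world are R-related.
So F validates K, T, KTB, S5. The strongest is S5.

S5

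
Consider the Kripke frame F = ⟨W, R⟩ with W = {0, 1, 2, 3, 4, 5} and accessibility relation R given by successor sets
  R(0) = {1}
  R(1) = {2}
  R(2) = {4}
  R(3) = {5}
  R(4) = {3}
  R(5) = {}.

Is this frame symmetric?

No

Symmetric: no — 0 R 1 but not 1 R 0.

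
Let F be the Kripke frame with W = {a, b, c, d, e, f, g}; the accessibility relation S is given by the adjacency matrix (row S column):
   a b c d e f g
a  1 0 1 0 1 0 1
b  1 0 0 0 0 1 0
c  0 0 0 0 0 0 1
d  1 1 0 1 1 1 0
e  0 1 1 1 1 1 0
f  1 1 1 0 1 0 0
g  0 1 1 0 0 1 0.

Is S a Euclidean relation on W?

Euclidean: no — a S c and a S e, but not c S e.

No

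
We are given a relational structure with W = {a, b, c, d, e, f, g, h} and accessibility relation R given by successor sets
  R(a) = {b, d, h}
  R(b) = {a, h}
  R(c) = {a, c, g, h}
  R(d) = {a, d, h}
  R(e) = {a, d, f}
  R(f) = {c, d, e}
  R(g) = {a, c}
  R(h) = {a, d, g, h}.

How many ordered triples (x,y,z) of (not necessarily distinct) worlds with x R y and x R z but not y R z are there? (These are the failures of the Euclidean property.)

Enumerating: (a,b,b), (a,b,d), (a,d,b), (a,h,b), (b,a,a), (c,a,a), (c,a,c), (c,a,g), (c,g,g), (c,g,h), (c,h,c), (d,a,a), … and 19 more.
Total: 31.

31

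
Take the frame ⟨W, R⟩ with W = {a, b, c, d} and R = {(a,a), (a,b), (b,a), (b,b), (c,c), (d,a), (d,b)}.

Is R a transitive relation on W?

Yes

Transitive: yes — every two-step R-path is closed by a direct edge.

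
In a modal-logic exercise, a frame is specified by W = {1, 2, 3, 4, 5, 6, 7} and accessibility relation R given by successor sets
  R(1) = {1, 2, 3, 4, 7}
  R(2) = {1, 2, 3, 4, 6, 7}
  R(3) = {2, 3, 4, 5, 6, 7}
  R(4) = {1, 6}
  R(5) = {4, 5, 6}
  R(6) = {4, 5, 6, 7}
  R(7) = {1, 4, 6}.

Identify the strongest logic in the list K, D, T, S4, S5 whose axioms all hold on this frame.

Serial (axiom D): yes — every world has a successor (e.g. 1 R 1).
Reflexive (axiom T): no — 4 is not related to itself.
Transitive (axiom 4): no — 1 R 2 and 2 R 6, but not 1 R 6.
Euclidean (axiom 5): no — 1 R 4 and 1 R 2, but not 4 R 2.
So F validates K, D; T would additionally require R to be reflexive. The strongest is D.

D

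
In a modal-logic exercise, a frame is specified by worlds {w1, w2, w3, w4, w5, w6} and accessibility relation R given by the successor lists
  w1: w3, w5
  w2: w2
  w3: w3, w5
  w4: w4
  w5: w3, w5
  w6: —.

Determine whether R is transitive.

Transitive: yes — every two-step R-path is closed by a direct edge.

Yes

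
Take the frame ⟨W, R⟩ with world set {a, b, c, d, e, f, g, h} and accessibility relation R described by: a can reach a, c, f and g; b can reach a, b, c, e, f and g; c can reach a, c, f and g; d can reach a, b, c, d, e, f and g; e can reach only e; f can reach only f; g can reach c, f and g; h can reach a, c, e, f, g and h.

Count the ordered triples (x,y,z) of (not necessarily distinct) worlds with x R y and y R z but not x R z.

Enumerating: (g,c,a).

1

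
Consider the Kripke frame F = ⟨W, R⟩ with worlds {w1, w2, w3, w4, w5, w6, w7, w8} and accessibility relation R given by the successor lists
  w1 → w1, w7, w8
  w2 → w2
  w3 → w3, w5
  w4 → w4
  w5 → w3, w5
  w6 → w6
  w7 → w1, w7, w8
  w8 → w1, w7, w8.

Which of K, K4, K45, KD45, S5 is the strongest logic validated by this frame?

Transitive (axiom 4): yes — every two-step R-path is closed by a direct edge.
Euclidean (axiom 5): yes — any two successors of a common world are R-related.
Serial (axiom D): yes — every world has a successor (e.g. w1 R w1).
Reflexive (axiom T): yes — every world is R-related to itself.
So F validates K, K4, K45, KD45, S5. The strongest is S5.

S5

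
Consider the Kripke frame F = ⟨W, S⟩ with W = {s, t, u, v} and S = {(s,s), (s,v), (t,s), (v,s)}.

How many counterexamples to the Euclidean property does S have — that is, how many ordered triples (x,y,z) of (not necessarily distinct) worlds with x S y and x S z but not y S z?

1

Enumerating: (s,v,v).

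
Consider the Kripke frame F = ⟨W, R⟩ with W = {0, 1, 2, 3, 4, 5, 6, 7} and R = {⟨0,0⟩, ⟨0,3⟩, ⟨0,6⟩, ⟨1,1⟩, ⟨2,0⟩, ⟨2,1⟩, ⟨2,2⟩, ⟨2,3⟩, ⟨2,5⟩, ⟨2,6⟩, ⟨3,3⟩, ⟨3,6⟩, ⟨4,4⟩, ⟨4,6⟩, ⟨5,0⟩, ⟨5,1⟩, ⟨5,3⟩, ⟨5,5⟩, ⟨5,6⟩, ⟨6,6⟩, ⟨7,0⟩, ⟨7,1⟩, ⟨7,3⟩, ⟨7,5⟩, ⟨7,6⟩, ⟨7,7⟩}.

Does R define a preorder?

Yes

Reflexive: yes — every world is R-related to itself.
Transitive: yes — every two-step R-path is closed by a direct edge.
So R is a preorder.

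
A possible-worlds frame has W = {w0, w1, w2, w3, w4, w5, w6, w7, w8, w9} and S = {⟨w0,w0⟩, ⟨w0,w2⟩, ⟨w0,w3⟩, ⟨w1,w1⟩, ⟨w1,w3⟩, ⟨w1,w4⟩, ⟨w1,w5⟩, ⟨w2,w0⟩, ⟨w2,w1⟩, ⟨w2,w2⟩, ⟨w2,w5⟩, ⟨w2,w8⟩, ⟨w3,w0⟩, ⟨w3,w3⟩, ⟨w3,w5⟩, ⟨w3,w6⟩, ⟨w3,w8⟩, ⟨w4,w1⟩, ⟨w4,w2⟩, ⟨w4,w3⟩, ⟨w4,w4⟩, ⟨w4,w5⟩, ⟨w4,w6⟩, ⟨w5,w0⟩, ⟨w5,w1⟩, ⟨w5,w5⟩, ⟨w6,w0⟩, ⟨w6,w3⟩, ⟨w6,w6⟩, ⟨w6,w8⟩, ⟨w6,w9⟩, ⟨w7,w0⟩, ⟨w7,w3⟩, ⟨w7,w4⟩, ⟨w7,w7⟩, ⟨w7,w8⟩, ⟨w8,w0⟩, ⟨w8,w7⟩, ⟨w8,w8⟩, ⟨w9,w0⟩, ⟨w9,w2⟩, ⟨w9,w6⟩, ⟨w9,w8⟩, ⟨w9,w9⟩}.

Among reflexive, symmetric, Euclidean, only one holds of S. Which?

Reflexive: yes — every world is S-related to itself.
Symmetric: no — w1 S w3 but not w3 S w1.
Euclidean: no — w0 S w2 and w0 S w3, but not w2 S w3.
Only reflexive holds.

reflexive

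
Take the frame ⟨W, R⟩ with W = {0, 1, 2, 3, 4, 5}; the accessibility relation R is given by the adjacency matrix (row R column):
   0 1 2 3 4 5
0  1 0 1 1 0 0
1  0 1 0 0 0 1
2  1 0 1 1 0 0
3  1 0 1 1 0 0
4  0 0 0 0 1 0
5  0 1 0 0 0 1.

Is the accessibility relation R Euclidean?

Euclidean: yes — any two successors of a common world are R-related.

Yes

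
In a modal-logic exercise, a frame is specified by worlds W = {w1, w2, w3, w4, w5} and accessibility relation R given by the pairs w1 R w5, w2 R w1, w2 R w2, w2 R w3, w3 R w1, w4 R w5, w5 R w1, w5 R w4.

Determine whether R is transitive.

Transitive: no — w1 R w5 and w5 R w4, but not w1 R w4.

No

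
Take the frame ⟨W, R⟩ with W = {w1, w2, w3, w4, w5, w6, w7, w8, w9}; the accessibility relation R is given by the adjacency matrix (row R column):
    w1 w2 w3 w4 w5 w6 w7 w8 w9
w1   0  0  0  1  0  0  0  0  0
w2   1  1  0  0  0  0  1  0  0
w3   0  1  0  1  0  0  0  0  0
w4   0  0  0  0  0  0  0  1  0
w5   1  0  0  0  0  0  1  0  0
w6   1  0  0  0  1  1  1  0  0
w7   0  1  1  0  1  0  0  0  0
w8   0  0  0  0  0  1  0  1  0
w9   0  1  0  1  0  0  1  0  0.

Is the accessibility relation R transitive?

Transitive: no — w1 R w4 and w4 R w8, but not w1 R w8.

No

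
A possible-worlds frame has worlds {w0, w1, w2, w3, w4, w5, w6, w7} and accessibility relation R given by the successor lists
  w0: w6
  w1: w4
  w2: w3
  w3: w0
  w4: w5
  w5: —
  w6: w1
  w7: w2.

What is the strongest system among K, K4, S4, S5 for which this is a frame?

K

Transitive (axiom 4): no — w0 R w6 and w6 R w1, but not w0 R w1.
Reflexive (axiom T): no — w0 is not related to itself.
Euclidean (axiom 5): no — w0 R w6 and w0 R w6, but not w6 R w6.
So F validates K; K4 would additionally require R to be transitive. The strongest is K.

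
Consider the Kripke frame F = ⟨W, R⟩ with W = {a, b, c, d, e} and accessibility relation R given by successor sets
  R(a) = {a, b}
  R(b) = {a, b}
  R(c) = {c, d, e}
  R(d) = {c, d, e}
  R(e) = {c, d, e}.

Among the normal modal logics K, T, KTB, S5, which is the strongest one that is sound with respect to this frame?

Reflexive (axiom T): yes — every world is R-related to itself.
Symmetric (axiom B): yes — every pair in R has its reverse in R.
Euclidean (axiom 5): yes — any two successors of a common world are R-related.
So F validates K, T, KTB, S5. The strongest is S5.

S5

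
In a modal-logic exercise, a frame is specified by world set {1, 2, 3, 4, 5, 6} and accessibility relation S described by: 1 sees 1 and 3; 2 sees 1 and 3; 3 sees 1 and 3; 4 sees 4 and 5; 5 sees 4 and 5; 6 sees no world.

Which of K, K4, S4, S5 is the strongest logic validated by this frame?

K4

Transitive (axiom 4): yes — every two-step S-path is closed by a direct edge.
Reflexive (axiom T): no — 2 is not related to itself.
Euclidean (axiom 5): yes — any two successors of a common world are S-related.
So F validates K, K4; S4 would additionally require S to be reflexive. The strongest is K4.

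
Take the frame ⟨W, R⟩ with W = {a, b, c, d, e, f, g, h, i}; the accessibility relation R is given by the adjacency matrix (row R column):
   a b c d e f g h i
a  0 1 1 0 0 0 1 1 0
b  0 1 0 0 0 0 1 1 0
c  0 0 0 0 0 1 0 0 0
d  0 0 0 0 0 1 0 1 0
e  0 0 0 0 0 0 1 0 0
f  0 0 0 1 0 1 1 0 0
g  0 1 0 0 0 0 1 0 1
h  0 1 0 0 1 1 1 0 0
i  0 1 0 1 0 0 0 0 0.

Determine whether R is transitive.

No

Transitive: no — a R c and c R f, but not a R f.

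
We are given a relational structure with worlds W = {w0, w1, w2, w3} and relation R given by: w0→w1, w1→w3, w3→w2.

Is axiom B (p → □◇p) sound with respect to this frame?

No

By correspondence theory, B is valid on a frame iff R is symmetric.
Symmetric: no — w0 R w1 but not w1 R w0.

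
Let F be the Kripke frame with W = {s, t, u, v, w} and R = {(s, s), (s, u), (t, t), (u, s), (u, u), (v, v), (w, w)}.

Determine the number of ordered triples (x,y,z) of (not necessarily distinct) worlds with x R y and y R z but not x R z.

R is transitive; there are no such tuples.

0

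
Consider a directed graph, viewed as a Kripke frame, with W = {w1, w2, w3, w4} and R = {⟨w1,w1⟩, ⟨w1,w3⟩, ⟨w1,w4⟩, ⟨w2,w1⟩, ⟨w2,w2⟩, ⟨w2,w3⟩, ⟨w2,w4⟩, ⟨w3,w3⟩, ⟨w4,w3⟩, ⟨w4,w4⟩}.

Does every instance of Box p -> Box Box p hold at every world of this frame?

By correspondence theory, 4 is valid on a frame iff R is transitive.
Transitive: yes — every two-step R-path is closed by a direct edge.

Yes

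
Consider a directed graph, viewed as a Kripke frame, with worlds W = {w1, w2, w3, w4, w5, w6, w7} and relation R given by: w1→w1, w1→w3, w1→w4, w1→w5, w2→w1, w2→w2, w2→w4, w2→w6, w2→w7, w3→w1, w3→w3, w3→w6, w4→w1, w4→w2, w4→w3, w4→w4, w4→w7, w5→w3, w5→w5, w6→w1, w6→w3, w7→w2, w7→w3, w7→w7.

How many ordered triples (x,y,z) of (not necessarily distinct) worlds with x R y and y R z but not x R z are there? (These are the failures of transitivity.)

Enumerating: (w1,w3,w6), (w1,w4,w2), (w1,w4,w7), (w2,w1,w3), (w2,w1,w5), (w2,w4,w3), (w2,w6,w3), (w2,w7,w3), (w3,w1,w4), (w3,w1,w5), (w4,w1,w5), (w4,w2,w6), … and 11 more.
Total: 23.

23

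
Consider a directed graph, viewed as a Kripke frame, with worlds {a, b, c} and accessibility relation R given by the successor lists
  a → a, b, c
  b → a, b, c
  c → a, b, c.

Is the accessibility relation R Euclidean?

Yes

Euclidean: yes — any two successors of a common world are R-related.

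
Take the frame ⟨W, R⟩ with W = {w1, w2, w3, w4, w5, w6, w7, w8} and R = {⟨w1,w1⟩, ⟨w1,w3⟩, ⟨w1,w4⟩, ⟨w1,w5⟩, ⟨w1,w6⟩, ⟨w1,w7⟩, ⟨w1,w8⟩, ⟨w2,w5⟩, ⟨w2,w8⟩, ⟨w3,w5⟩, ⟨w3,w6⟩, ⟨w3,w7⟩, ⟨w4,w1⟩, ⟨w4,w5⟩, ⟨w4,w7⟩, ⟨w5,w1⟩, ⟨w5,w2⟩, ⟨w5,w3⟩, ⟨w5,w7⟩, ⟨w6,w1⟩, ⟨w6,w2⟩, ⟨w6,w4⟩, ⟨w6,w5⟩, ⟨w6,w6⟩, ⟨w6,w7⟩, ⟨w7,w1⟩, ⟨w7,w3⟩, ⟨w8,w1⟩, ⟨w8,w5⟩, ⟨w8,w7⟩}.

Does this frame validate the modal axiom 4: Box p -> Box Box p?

Axiom 4 corresponds to the accessibility relation being transitive.
Transitive: no — w1 R w5 and w5 R w2, but not w1 R w2.

No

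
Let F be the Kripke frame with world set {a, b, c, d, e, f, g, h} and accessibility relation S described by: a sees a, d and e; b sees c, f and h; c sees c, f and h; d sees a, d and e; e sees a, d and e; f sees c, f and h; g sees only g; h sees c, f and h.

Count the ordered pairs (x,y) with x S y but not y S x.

Enumerating: (b,c), (b,f), (b,h).

3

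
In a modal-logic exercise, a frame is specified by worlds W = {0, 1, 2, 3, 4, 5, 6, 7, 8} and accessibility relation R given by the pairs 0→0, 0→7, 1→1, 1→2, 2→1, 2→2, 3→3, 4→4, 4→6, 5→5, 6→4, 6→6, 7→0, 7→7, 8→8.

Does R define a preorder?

Reflexive: yes — every world is R-related to itself.
Transitive: yes — every two-step R-path is closed by a direct edge.
So R is a preorder.

Yes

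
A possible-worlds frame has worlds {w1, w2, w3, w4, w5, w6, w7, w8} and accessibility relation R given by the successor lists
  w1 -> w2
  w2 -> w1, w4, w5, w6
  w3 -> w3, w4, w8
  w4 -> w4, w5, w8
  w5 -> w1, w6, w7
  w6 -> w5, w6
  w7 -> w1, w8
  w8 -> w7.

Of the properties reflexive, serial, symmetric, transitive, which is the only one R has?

Reflexive: no — w1 is not related to itself.
Serial: yes — every world has a successor (e.g. w1 R w2).
Symmetric: no — w2 R w4 but not w4 R w2.
Transitive: no — w1 R w2 and w2 R w4, but not w1 R w4.
Only serial holds.

serial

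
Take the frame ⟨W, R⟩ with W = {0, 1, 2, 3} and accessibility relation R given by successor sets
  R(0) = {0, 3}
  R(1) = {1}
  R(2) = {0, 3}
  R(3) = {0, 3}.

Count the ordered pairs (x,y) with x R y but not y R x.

Enumerating: (2,0), (2,3).

2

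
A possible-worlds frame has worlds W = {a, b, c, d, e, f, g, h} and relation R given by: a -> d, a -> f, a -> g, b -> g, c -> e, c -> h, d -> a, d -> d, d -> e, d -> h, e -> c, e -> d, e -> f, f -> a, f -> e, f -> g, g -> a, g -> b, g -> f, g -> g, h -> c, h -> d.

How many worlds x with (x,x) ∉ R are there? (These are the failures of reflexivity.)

Enumerating: a, b, c, e, f, h.

6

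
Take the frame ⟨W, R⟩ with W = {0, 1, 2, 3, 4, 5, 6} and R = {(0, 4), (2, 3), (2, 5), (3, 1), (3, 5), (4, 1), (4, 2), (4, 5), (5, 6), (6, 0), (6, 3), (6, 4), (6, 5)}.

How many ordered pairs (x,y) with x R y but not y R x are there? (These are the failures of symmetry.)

11

Enumerating: (0,4), (2,3), (2,5), (3,1), (3,5), (4,1), (4,2), (4,5), (6,0), (6,3), (6,4).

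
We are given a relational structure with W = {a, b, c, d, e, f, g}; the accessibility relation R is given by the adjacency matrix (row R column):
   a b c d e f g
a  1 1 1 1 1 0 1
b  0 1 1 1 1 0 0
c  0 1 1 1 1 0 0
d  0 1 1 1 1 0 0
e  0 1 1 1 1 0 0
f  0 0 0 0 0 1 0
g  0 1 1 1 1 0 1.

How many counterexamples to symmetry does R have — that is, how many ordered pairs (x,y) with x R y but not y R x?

9

Enumerating: (a,b), (a,c), (a,d), (a,e), (a,g), (g,b), (g,c), (g,d), (g,e).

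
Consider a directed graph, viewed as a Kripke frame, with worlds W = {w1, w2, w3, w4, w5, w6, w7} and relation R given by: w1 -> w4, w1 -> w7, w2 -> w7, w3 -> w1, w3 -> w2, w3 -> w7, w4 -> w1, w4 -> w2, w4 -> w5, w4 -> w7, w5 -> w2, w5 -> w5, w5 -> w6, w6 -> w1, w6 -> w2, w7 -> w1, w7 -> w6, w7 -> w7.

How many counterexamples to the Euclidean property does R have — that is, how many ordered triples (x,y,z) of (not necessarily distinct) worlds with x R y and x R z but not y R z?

Enumerating: (w1,w4,w4), (w1,w7,w4), (w3,w1,w1), (w3,w1,w2), (w3,w2,w1), (w3,w2,w2), (w3,w7,w2), (w4,w1,w1), (w4,w1,w2), (w4,w1,w5), (w4,w2,w1), (w4,w2,w2), … and 18 more.
Total: 30.

30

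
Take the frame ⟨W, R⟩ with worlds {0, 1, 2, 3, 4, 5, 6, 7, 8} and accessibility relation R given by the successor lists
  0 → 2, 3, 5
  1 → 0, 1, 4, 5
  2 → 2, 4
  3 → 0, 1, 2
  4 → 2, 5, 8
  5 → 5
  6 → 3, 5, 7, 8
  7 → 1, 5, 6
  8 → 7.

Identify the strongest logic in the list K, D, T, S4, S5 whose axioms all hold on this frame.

D

Serial (axiom D): yes — every world has a successor (e.g. 0 R 2).
Reflexive (axiom T): no — 0 is not related to itself.
Transitive (axiom 4): no — 0 R 2 and 2 R 4, but not 0 R 4.
Euclidean (axiom 5): no — 0 R 2 and 0 R 3, but not 2 R 3.
So F validates K, D; T would additionally require R to be reflexive. The strongest is D.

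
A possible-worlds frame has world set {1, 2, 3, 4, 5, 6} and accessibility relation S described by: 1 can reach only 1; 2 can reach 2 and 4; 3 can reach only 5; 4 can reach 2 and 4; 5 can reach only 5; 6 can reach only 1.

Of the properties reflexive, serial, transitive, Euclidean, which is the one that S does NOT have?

Reflexive: no — 3 is not related to itself.
Serial: yes — every world has a successor (e.g. 1 S 1).
Transitive: yes — every two-step S-path is closed by a direct edge.
Euclidean: yes — any two successors of a common world are S-related.
Only reflexive fails.

reflexive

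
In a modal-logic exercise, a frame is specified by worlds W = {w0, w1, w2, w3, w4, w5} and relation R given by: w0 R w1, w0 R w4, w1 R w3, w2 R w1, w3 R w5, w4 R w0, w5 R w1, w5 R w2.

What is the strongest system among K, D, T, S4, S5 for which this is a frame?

D

Serial (axiom D): yes — every world has a successor (e.g. w0 R w1).
Reflexive (axiom T): no — w0 is not related to itself.
Transitive (axiom 4): no — w0 R w1 and w1 R w3, but not w0 R w3.
Euclidean (axiom 5): no — w0 R w1 and w0 R w4, but not w1 R w4.
So F validates K, D; T would additionally require R to be reflexive. The strongest is D.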